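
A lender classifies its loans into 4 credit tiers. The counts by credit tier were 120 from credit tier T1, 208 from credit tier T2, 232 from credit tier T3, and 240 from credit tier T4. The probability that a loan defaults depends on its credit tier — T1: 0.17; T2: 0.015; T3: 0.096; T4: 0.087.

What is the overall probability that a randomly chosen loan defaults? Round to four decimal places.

Total: 120 + 208 + 232 + 240 = 800.
P(T1) = 120/800 = 0.15. P(T2) = 208/800 = 0.26. P(T3) = 232/800 = 0.29. P(T4) = 240/800 = 0.3.
P(D) = P(D|T1)·P(T1) + P(D|T2)·P(T2) + P(D|T3)·P(T3) + P(D|T4)·P(T4)
      = 0.17·0.15 + 0.015·0.26 + 0.096·0.29 + 0.087·0.3
      = 0.0255 + 0.0039 + 0.02784 + 0.0261 = 0.08334

P(D) ≈ 0.0833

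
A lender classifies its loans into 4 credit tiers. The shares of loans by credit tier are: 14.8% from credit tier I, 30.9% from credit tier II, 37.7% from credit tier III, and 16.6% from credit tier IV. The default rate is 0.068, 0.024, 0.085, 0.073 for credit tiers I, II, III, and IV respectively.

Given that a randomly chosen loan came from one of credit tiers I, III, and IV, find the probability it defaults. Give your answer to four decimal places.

Let S = {I, III, IV}.
P(S) = 0.148 + 0.377 + 0.166 = 0.691.
P(D ∩ S) = 0.068·0.148 + 0.085·0.377 + 0.073·0.166 = 0.010064 + 0.032045 + 0.012118 = 0.054227.
P(D | S) = 0.054227 / 0.691 = 0.078476…

0.0785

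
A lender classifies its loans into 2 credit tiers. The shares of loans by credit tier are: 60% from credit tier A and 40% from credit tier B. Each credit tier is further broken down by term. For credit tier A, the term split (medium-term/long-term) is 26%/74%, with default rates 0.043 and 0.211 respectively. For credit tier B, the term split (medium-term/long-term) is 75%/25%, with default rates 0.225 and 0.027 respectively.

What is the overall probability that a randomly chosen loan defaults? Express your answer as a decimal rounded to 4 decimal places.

P(D|A) = 0.26·0.043 + 0.74·0.211 = 0.01118 + 0.15614 = 0.16732
P(D|B) = 0.75·0.225 + 0.25·0.027 = 0.16875 + 0.00675 = 0.1755
By total probability over the outer partition,
P(D) = 0.6·0.16732 + 0.4·0.1755
      = 0.100392 + 0.0702 = 0.170592

P(D) ≈ 0.1706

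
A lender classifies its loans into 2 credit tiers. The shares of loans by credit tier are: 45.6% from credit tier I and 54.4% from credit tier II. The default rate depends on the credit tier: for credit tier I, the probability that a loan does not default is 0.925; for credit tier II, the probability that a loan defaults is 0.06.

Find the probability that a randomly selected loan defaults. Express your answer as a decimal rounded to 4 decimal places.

P(D|I) = 1 − 0.925 = 0.075.
Using total probability over the partition,
P(D) = P(D|I)·P(I) + P(D|II)·P(II)
      = 0.075·0.456 + 0.06·0.544
      = 0.0342 + 0.03264 = 0.06684

P(D) ≈ 0.0668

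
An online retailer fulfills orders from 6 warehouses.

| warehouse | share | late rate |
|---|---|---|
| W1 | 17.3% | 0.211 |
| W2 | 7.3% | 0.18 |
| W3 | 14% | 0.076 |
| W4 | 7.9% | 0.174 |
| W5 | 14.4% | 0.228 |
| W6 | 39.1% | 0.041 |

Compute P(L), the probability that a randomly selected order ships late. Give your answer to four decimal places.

P(L) = P(L|W1)·P(W1) + P(L|W2)·P(W2) + P(L|W3)·P(W3) + P(L|W4)·P(W4) + P(L|W5)·P(W5) + P(L|W6)·P(W6)
      = 0.211·0.173 + 0.18·0.073 + 0.076·0.14 + 0.174·0.079 + 0.228·0.144 + 0.041·0.391
      = 0.036503 + 0.01314 + 0.01064 + 0.013746 + 0.032832 + 0.016031 = 0.122892

P(L) ≈ 0.1229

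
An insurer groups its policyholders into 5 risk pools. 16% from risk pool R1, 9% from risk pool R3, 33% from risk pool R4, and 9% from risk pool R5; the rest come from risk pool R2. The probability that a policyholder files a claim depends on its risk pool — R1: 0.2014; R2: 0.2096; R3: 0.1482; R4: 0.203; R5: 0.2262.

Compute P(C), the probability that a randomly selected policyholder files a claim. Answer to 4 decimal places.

0.2021

P(R2) = 1 − (0.16 + 0.09 + 0.33 + 0.09) = 0.33.
By the law of total probability,
P(C) = P(C|R1)·P(R1) + P(C|R2)·P(R2) + P(C|R3)·P(R3) + P(C|R4)·P(R4) + P(C|R5)·P(R5)
      = 0.2014·0.16 + 0.2096·0.33 + 0.1482·0.09 + 0.203·0.33 + 0.2262·0.09
      = 0.032224 + 0.069168 + 0.013338 + 0.06699 + 0.020358 = 0.202078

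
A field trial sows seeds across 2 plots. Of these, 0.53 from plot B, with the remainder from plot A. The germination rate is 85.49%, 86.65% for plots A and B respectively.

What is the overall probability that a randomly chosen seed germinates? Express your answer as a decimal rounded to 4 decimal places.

0.8610

P(A) = 1 − (0.53) = 0.47.
Using total probability over the partition,
P(G) = P(G|A)·P(A) + P(G|B)·P(B)
      = 0.8549·0.47 + 0.8665·0.53
      = 0.401803 + 0.459245 = 0.861048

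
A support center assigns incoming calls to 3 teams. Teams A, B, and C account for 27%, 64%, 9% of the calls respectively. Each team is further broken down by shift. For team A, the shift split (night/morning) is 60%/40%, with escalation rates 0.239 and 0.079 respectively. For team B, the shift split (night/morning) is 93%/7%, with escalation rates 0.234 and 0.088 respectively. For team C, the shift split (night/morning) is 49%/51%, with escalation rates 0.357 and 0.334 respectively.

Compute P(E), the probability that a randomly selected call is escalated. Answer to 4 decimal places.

0.2215

P(E|A) = 0.6·0.239 + 0.4·0.079 = 0.1434 + 0.0316 = 0.175
P(E|B) = 0.93·0.234 + 0.07·0.088 = 0.21762 + 0.00616 = 0.22378
P(E|C) = 0.49·0.357 + 0.51·0.334 = 0.17493 + 0.17034 = 0.34527
Then overall,
P(E) = 0.27·0.175 + 0.64·0.22378 + 0.09·0.34527
      = 0.04725 + 0.1432192 + 0.0310743 = 0.2215435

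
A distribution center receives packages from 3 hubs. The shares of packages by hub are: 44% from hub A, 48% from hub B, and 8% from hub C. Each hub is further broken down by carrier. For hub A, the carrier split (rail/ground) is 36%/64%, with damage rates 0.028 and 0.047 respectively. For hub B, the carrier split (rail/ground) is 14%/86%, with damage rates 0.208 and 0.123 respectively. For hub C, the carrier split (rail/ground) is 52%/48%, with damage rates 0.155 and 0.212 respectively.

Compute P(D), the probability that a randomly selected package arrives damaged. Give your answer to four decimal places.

0.0970

P(D|A) = 0.36·0.028 + 0.64·0.047 = 0.01008 + 0.03008 = 0.04016
P(D|B) = 0.14·0.208 + 0.86·0.123 = 0.02912 + 0.10578 = 0.1349
P(D|C) = 0.52·0.155 + 0.48·0.212 = 0.0806 + 0.10176 = 0.18236
By total probability over the outer partition,
P(D) = 0.44·0.04016 + 0.48·0.1349 + 0.08·0.18236
      = 0.0176704 + 0.064752 + 0.0145888 = 0.0970112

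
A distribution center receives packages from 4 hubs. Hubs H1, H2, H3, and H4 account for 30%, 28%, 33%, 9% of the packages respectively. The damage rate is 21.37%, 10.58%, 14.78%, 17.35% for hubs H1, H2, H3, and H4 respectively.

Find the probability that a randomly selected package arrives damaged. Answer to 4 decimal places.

By the law of total probability,
P(D) = P(D|H1)·P(H1) + P(D|H2)·P(H2) + P(D|H3)·P(H3) + P(D|H4)·P(H4)
      = 0.2137·0.3 + 0.1058·0.28 + 0.1478·0.33 + 0.1735·0.09
      = 0.06411 + 0.029624 + 0.048774 + 0.015615 = 0.158123

P(D) ≈ 0.1581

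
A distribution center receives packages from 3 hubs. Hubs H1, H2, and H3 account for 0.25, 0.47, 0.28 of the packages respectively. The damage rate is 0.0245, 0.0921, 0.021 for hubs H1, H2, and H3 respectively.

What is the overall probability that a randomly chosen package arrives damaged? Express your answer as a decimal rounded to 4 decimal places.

Using total probability over the partition,
P(D) = P(D|H1)·P(H1) + P(D|H2)·P(H2) + P(D|H3)·P(H3)
      = 0.0245·0.25 + 0.0921·0.47 + 0.021·0.28
      = 0.006125 + 0.043287 + 0.00588 = 0.055292

P(D) ≈ 0.0553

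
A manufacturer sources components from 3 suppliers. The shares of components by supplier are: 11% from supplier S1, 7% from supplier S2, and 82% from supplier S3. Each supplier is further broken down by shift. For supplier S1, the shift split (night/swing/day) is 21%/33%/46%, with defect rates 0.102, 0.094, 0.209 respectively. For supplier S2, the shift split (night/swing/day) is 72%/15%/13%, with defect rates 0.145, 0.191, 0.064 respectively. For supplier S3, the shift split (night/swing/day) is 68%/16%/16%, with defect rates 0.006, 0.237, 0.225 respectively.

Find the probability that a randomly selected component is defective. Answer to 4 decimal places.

0.0902

P(D|S1) = 0.21·0.102 + 0.33·0.094 + 0.46·0.209 = 0.02142 + 0.03102 + 0.09614 = 0.14858
P(D|S2) = 0.72·0.145 + 0.15·0.191 + 0.13·0.064 = 0.1044 + 0.02865 + 0.00832 = 0.14137
P(D|S3) = 0.68·0.006 + 0.16·0.237 + 0.16·0.225 = 0.00408 + 0.03792 + 0.036 = 0.078
Then overall,
P(D) = 0.11·0.14858 + 0.07·0.14137 + 0.82·0.078
      = 0.0163438 + 0.0098959 + 0.06396 = 0.0901997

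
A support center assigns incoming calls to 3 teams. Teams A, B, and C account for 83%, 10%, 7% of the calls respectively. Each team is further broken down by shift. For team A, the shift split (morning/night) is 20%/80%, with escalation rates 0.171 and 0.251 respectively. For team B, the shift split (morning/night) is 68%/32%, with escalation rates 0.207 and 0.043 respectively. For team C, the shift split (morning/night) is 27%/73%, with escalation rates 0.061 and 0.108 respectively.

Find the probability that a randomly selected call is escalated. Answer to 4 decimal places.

P(E) ≈ 0.2172

P(E|A) = 0.2·0.171 + 0.8·0.251 = 0.0342 + 0.2008 = 0.235
P(E|B) = 0.68·0.207 + 0.32·0.043 = 0.14076 + 0.01376 = 0.15452
P(E|C) = 0.27·0.061 + 0.73·0.108 = 0.01647 + 0.07884 = 0.09531
By total probability over the outer partition,
P(E) = 0.83·0.235 + 0.1·0.15452 + 0.07·0.09531
      = 0.19505 + 0.015452 + 0.0066717 = 0.2171737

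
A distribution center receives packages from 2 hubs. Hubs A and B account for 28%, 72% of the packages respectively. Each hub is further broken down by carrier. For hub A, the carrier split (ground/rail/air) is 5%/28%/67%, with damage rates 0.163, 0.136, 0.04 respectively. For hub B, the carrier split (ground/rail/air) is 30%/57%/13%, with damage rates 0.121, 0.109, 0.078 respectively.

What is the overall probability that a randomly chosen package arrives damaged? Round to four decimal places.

P(D|A) = 0.05·0.163 + 0.28·0.136 + 0.67·0.04 = 0.00815 + 0.03808 + 0.0268 = 0.07303
P(D|B) = 0.3·0.121 + 0.57·0.109 + 0.13·0.078 = 0.0363 + 0.06213 + 0.01014 = 0.10857
Then overall,
P(D) = 0.28·0.07303 + 0.72·0.10857
      = 0.0204484 + 0.0781704 = 0.0986188

0.0986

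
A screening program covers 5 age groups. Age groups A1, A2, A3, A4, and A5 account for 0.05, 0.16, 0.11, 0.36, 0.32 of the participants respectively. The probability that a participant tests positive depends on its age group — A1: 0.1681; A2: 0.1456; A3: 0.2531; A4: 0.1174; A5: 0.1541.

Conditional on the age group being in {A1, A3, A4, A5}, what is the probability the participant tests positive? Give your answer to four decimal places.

Let S = {A1, A3, A4, A5}.
P(S) = 0.05 + 0.11 + 0.36 + 0.32 = 0.84.
P(T ∩ S) = 0.1681·0.05 + 0.2531·0.11 + 0.1174·0.36 + 0.1541·0.32 = 0.008405 + 0.027841 + 0.042264 + 0.049312 = 0.127822.
P(T | S) = 0.127822 / 0.84 = 0.152169…

P(T|S) ≈ 0.1522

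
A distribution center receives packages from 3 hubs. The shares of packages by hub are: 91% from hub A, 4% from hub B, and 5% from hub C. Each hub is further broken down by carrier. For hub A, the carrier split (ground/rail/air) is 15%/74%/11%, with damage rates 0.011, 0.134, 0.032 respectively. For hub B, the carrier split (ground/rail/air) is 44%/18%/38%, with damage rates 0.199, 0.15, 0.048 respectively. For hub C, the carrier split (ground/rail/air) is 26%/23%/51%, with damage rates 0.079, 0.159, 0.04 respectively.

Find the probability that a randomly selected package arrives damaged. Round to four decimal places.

P(D) ≈ 0.1041

P(D|A) = 0.15·0.011 + 0.74·0.134 + 0.11·0.032 = 0.00165 + 0.09916 + 0.00352 = 0.10433
P(D|B) = 0.44·0.199 + 0.18·0.15 + 0.38·0.048 = 0.08756 + 0.027 + 0.01824 = 0.1328
P(D|C) = 0.26·0.079 + 0.23·0.159 + 0.51·0.04 = 0.02054 + 0.03657 + 0.0204 = 0.07751
By total probability over the outer partition,
P(D) = 0.91·0.10433 + 0.04·0.1328 + 0.05·0.07751
      = 0.0949403 + 0.005312 + 0.0038755 = 0.1041278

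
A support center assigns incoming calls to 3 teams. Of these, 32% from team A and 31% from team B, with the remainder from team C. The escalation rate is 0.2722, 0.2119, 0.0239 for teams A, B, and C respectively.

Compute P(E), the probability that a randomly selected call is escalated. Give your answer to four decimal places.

P(C) = 1 − (0.32 + 0.31) = 0.37.
By the law of total probability,
P(E) = P(E|A)·P(A) + P(E|B)·P(B) + P(E|C)·P(C)
      = 0.2722·0.32 + 0.2119·0.31 + 0.0239·0.37
      = 0.087104 + 0.065689 + 0.008843 = 0.161636

P(E) ≈ 0.1616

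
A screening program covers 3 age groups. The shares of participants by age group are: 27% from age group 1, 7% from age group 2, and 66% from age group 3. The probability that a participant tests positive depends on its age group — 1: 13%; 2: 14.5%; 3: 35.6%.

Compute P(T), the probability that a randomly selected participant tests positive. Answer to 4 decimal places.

P(T) ≈ 0.2802

P(T) = P(T|1)·P(1) + P(T|2)·P(2) + P(T|3)·P(3)
      = 0.13·0.27 + 0.145·0.07 + 0.356·0.66
      = 0.0351 + 0.01015 + 0.23496 = 0.28021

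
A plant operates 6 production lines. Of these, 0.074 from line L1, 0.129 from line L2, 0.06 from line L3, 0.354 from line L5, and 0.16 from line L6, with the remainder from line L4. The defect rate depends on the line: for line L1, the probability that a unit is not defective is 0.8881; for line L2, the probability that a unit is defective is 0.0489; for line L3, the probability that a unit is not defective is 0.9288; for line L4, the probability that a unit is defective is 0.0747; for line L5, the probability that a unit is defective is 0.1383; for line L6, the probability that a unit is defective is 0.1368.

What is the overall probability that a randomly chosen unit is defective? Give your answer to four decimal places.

P(L4) = 1 − (0.074 + 0.129 + 0.06 + 0.354 + 0.16) = 0.223.
P(D|L1) = 1 − 0.8881 = 0.1119.
P(D|L3) = 1 − 0.9288 = 0.0712.
By the law of total probability,
P(D) = P(D|L1)·P(L1) + P(D|L2)·P(L2) + P(D|L3)·P(L3) + P(D|L4)·P(L4) + P(D|L5)·P(L5) + P(D|L6)·P(L6)
      = 0.1119·0.074 + 0.0489·0.129 + 0.0712·0.06 + 0.0747·0.223 + 0.1383·0.354 + 0.1368·0.16
      = 0.0082806 + 0.0063081 + 0.004272 + 0.0166581 + 0.0489582 + 0.021888 = 0.106365

0.1064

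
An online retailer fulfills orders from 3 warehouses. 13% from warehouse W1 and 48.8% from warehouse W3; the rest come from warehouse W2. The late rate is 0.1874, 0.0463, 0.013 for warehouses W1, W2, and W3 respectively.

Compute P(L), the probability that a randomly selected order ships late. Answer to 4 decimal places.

0.0484

P(W2) = 1 − (0.13 + 0.488) = 0.382.
P(L) = P(L|W1)·P(W1) + P(L|W2)·P(W2) + P(L|W3)·P(W3)
      = 0.1874·0.13 + 0.0463·0.382 + 0.013·0.488
      = 0.024362 + 0.0176866 + 0.006344 = 0.0483926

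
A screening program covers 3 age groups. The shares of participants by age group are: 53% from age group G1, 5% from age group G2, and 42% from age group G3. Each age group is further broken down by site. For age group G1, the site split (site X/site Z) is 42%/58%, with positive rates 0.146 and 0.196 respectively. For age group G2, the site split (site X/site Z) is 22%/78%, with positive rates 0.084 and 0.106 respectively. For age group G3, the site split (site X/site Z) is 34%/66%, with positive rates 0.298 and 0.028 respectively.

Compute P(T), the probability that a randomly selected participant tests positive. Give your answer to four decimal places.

P(T|G1) = 0.42·0.146 + 0.58·0.196 = 0.06132 + 0.11368 = 0.175
P(T|G2) = 0.22·0.084 + 0.78·0.106 = 0.01848 + 0.08268 = 0.10116
P(T|G3) = 0.34·0.298 + 0.66·0.028 = 0.10132 + 0.01848 = 0.1198
Then overall,
P(T) = 0.53·0.175 + 0.05·0.10116 + 0.42·0.1198
      = 0.09275 + 0.005058 + 0.050316 = 0.148124

0.1481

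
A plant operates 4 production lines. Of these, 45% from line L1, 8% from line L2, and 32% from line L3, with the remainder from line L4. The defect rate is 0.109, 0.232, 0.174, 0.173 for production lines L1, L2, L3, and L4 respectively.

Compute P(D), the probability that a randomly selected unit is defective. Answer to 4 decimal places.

P(L4) = 1 − (0.45 + 0.08 + 0.32) = 0.15.
P(D) = P(D|L1)·P(L1) + P(D|L2)·P(L2) + P(D|L3)·P(L3) + P(D|L4)·P(L4)
      = 0.109·0.45 + 0.232·0.08 + 0.174·0.32 + 0.173·0.15
      = 0.04905 + 0.01856 + 0.05568 + 0.02595 = 0.14924

P(D) ≈ 0.1492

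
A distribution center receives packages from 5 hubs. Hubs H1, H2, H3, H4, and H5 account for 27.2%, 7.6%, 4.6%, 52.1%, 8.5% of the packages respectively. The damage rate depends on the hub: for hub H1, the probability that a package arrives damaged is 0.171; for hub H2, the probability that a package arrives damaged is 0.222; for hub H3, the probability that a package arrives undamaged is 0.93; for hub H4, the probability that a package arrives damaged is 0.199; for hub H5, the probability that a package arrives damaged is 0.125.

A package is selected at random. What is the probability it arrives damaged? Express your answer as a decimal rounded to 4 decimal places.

P(D|H3) = 1 − 0.93 = 0.07.
P(D) = P(D|H1)·P(H1) + P(D|H2)·P(H2) + P(D|H3)·P(H3) + P(D|H4)·P(H4) + P(D|H5)·P(H5)
      = 0.171·0.272 + 0.222·0.076 + 0.07·0.046 + 0.199·0.521 + 0.125·0.085
      = 0.046512 + 0.016872 + 0.00322 + 0.103679 + 0.010625 = 0.180908

0.1809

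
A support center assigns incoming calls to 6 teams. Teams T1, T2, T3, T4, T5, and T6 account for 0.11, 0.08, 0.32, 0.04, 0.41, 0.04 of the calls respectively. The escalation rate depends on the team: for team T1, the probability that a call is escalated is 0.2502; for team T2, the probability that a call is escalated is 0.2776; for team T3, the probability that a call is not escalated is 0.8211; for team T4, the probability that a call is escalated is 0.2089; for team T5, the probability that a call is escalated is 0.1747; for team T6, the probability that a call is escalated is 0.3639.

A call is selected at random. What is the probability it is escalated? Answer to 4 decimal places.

P(E|T3) = 1 − 0.8211 = 0.1789.
Using total probability over the partition,
P(E) = P(E|T1)·P(T1) + P(E|T2)·P(T2) + P(E|T3)·P(T3) + P(E|T4)·P(T4) + P(E|T5)·P(T5) + P(E|T6)·P(T6)
      = 0.2502·0.11 + 0.2776·0.08 + 0.1789·0.32 + 0.2089·0.04 + 0.1747·0.41 + 0.3639·0.04
      = 0.027522 + 0.022208 + 0.057248 + 0.008356 + 0.071627 + 0.014556 = 0.201517

P(E) ≈ 0.2015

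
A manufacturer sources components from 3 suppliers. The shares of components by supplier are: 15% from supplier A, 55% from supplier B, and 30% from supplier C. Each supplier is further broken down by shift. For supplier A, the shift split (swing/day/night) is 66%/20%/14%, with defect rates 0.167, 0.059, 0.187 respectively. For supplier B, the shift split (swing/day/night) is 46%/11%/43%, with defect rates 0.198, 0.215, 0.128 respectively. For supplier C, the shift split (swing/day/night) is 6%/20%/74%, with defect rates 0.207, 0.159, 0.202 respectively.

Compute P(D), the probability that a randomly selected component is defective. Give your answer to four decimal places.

P(D|A) = 0.66·0.167 + 0.2·0.059 + 0.14·0.187 = 0.11022 + 0.0118 + 0.02618 = 0.1482
P(D|B) = 0.46·0.198 + 0.11·0.215 + 0.43·0.128 = 0.09108 + 0.02365 + 0.05504 = 0.16977
P(D|C) = 0.06·0.207 + 0.2·0.159 + 0.74·0.202 = 0.01242 + 0.0318 + 0.14948 = 0.1937
Then overall,
P(D) = 0.15·0.1482 + 0.55·0.16977 + 0.3·0.1937
      = 0.02223 + 0.0933735 + 0.05811 = 0.1737135

P(D) ≈ 0.1737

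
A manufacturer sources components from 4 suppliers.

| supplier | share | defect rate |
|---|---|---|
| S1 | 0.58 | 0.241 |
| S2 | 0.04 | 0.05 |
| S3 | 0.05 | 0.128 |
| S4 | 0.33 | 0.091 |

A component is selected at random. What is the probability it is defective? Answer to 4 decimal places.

P(D) ≈ 0.1782

P(D) = P(D|S1)·P(S1) + P(D|S2)·P(S2) + P(D|S3)·P(S3) + P(D|S4)·P(S4)
      = 0.241·0.58 + 0.05·0.04 + 0.128·0.05 + 0.091·0.33
      = 0.13978 + 0.002 + 0.0064 + 0.03003 = 0.17821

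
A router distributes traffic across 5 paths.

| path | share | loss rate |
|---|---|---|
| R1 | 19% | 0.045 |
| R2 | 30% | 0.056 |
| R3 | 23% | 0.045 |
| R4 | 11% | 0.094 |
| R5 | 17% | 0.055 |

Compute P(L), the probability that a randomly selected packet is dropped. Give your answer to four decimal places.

P(L) ≈ 0.0554

Using total probability over the partition,
P(L) = P(L|R1)·P(R1) + P(L|R2)·P(R2) + P(L|R3)·P(R3) + P(L|R4)·P(R4) + P(L|R5)·P(R5)
      = 0.045·0.19 + 0.056·0.3 + 0.045·0.23 + 0.094·0.11 + 0.055·0.17
      = 0.00855 + 0.0168 + 0.01035 + 0.01034 + 0.00935 = 0.05539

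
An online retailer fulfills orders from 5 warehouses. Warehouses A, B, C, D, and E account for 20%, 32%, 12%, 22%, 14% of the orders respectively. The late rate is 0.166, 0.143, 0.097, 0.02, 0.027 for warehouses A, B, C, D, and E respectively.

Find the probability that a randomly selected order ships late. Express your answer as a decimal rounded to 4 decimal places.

Using total probability over the partition,
P(L) = P(L|A)·P(A) + P(L|B)·P(B) + P(L|C)·P(C) + P(L|D)·P(D) + P(L|E)·P(E)
      = 0.166·0.2 + 0.143·0.32 + 0.097·0.12 + 0.02·0.22 + 0.027·0.14
      = 0.0332 + 0.04576 + 0.01164 + 0.0044 + 0.00378 = 0.09878

P(L) ≈ 0.0988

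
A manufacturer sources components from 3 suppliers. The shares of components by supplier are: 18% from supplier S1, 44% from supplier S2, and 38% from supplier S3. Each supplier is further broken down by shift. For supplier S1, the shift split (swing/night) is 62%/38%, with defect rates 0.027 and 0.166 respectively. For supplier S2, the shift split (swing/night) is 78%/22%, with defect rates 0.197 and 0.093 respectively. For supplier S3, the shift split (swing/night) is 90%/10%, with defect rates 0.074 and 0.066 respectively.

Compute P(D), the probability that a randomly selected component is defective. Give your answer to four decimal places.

P(D|S1) = 0.62·0.027 + 0.38·0.166 = 0.01674 + 0.06308 = 0.07982
P(D|S2) = 0.78·0.197 + 0.22·0.093 = 0.15366 + 0.02046 = 0.17412
P(D|S3) = 0.9·0.074 + 0.1·0.066 = 0.0666 + 0.0066 = 0.0732
Then overall,
P(D) = 0.18·0.07982 + 0.44·0.17412 + 0.38·0.0732
      = 0.0143676 + 0.0766128 + 0.027816 = 0.1187964

P(D) ≈ 0.1188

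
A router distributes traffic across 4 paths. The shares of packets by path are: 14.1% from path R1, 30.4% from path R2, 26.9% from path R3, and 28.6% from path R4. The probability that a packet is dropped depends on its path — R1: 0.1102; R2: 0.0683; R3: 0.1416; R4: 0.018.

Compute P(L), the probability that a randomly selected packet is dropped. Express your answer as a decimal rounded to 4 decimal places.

0.0795

P(L) = P(L|R1)·P(R1) + P(L|R2)·P(R2) + P(L|R3)·P(R3) + P(L|R4)·P(R4)
      = 0.1102·0.141 + 0.0683·0.304 + 0.1416·0.269 + 0.018·0.286
      = 0.0155382 + 0.0207632 + 0.0380904 + 0.005148 = 0.0795398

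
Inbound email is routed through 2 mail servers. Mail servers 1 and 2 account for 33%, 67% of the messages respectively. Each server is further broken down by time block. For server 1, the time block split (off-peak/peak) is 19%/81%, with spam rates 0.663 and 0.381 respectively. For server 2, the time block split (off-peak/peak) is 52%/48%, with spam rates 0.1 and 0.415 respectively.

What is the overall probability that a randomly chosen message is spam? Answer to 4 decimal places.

P(S|1) = 0.19·0.663 + 0.81·0.381 = 0.12597 + 0.30861 = 0.43458
P(S|2) = 0.52·0.1 + 0.48·0.415 = 0.052 + 0.1992 = 0.2512
By total probability over the outer partition,
P(S) = 0.33·0.43458 + 0.67·0.2512
      = 0.1434114 + 0.168304 = 0.3117154

0.3117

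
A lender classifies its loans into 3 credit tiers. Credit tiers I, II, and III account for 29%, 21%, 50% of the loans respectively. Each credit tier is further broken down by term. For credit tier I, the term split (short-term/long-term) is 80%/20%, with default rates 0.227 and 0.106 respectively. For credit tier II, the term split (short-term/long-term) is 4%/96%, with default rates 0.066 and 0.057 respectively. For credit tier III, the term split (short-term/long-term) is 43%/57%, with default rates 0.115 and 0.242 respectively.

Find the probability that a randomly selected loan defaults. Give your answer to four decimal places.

P(D|I) = 0.8·0.227 + 0.2·0.106 = 0.1816 + 0.0212 = 0.2028
P(D|II) = 0.04·0.066 + 0.96·0.057 = 0.00264 + 0.05472 = 0.05736
P(D|III) = 0.43·0.115 + 0.57·0.242 = 0.04945 + 0.13794 = 0.18739
By total probability over the outer partition,
P(D) = 0.29·0.2028 + 0.21·0.05736 + 0.5·0.18739
      = 0.058812 + 0.0120456 + 0.093695 = 0.1645526

P(D) ≈ 0.1646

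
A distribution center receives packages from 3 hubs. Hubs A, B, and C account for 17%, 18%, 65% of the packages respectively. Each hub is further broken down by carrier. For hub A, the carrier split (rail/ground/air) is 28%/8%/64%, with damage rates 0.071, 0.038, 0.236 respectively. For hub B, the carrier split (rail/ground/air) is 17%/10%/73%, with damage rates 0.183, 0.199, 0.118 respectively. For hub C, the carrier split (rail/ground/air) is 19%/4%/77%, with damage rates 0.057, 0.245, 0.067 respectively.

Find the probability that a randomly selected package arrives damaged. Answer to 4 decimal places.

P(D) ≈ 0.1012

P(D|A) = 0.28·0.071 + 0.08·0.038 + 0.64·0.236 = 0.01988 + 0.00304 + 0.15104 = 0.17396
P(D|B) = 0.17·0.183 + 0.1·0.199 + 0.73·0.118 = 0.03111 + 0.0199 + 0.08614 = 0.13715
P(D|C) = 0.19·0.057 + 0.04·0.245 + 0.77·0.067 = 0.01083 + 0.0098 + 0.05159 = 0.07222
By total probability over the outer partition,
P(D) = 0.17·0.17396 + 0.18·0.13715 + 0.65·0.07222
      = 0.0295732 + 0.024687 + 0.046943 = 0.1012032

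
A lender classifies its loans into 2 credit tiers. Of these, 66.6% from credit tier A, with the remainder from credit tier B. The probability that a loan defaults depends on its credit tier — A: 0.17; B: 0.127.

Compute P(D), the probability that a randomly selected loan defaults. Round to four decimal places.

P(B) = 1 − (0.666) = 0.334.
P(D) = P(D|A)·P(A) + P(D|B)·P(B)
      = 0.17·0.666 + 0.127·0.334
      = 0.11322 + 0.042418 = 0.155638

P(D) ≈ 0.1556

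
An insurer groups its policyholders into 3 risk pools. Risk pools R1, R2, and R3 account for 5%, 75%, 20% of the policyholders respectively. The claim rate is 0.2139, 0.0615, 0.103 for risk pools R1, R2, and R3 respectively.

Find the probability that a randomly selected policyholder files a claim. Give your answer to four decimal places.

P(C) ≈ 0.0774

P(C) = P(C|R1)·P(R1) + P(C|R2)·P(R2) + P(C|R3)·P(R3)
      = 0.2139·0.05 + 0.0615·0.75 + 0.103·0.2
      = 0.010695 + 0.046125 + 0.0206 = 0.07742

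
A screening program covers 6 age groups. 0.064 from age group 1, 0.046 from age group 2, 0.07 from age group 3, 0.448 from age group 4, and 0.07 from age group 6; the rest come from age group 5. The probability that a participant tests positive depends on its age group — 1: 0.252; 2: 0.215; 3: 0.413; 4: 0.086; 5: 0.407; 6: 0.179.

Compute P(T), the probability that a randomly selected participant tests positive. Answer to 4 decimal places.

P(5) = 1 − (0.064 + 0.046 + 0.07 + 0.448 + 0.07) = 0.302.
P(T) = P(T|1)·P(1) + P(T|2)·P(2) + P(T|3)·P(3) + P(T|4)·P(4) + P(T|5)·P(5) + P(T|6)·P(6)
      = 0.252·0.064 + 0.215·0.046 + 0.413·0.07 + 0.086·0.448 + 0.407·0.302 + 0.179·0.07
      = 0.016128 + 0.00989 + 0.02891 + 0.038528 + 0.122914 + 0.01253 = 0.2289

0.2289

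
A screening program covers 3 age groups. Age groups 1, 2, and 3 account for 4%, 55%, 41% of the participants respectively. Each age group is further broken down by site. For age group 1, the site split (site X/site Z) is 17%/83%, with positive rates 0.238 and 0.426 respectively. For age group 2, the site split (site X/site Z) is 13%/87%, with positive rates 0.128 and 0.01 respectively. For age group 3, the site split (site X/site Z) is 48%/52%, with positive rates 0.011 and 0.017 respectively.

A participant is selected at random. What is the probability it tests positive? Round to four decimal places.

P(T|1) = 0.17·0.238 + 0.83·0.426 = 0.04046 + 0.35358 = 0.39404
P(T|2) = 0.13·0.128 + 0.87·0.01 = 0.01664 + 0.0087 = 0.02534
P(T|3) = 0.48·0.011 + 0.52·0.017 = 0.00528 + 0.00884 = 0.01412
Then overall,
P(T) = 0.04·0.39404 + 0.55·0.02534 + 0.41·0.01412
      = 0.0157616 + 0.013937 + 0.0057892 = 0.0354878

0.0355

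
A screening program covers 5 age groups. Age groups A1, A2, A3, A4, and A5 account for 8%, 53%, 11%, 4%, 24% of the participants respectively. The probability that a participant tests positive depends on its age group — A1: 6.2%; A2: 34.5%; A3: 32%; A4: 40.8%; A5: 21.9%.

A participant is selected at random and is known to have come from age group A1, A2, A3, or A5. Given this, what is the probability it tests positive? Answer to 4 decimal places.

0.2871

Let S = {A1, A2, A3, A5}.
P(S) = 0.08 + 0.53 + 0.11 + 0.24 = 0.96.
P(T ∩ S) = 0.062·0.08 + 0.345·0.53 + 0.32·0.11 + 0.219·0.24 = 0.00496 + 0.18285 + 0.0352 + 0.05256 = 0.27557.
P(T | S) = 0.27557 / 0.96 = 0.287052…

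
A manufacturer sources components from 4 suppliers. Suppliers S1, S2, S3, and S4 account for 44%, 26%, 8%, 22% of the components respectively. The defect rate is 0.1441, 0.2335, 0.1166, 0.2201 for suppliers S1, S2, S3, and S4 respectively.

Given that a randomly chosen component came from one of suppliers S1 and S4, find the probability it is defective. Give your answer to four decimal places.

P(D|S) ≈ 0.1694

Let S = {S1, S4}.
P(S) = 0.44 + 0.22 = 0.66.
P(D ∩ S) = 0.1441·0.44 + 0.2201·0.22 = 0.063404 + 0.048422 = 0.111826.
P(D | S) = 0.111826 / 0.66 = 0.169433…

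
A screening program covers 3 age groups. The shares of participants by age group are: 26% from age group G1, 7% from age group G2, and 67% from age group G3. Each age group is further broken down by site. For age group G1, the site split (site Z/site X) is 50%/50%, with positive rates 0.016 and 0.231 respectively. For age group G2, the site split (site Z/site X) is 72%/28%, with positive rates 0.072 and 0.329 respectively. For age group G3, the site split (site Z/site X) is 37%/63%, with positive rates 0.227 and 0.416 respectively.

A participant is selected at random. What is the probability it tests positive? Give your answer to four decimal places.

P(T|G1) = 0.5·0.016 + 0.5·0.231 = 0.008 + 0.1155 = 0.1235
P(T|G2) = 0.72·0.072 + 0.28·0.329 = 0.05184 + 0.09212 = 0.14396
P(T|G3) = 0.37·0.227 + 0.63·0.416 = 0.08399 + 0.26208 = 0.34607
Then overall,
P(T) = 0.26·0.1235 + 0.07·0.14396 + 0.67·0.34607
      = 0.03211 + 0.0100772 + 0.2318669 = 0.2740541

P(T) ≈ 0.2741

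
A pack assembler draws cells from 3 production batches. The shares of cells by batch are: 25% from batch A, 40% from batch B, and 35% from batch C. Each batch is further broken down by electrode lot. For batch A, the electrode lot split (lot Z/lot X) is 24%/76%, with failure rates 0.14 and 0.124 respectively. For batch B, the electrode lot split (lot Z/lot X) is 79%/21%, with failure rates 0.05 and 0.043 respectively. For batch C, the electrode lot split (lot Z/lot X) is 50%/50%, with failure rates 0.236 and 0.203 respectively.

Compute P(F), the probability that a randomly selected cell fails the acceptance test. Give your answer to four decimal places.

P(F) ≈ 0.1282

P(F|A) = 0.24·0.14 + 0.76·0.124 = 0.0336 + 0.09424 = 0.12784
P(F|B) = 0.79·0.05 + 0.21·0.043 = 0.0395 + 0.00903 = 0.04853
P(F|C) = 0.5·0.236 + 0.5·0.203 = 0.118 + 0.1015 = 0.2195
By total probability over the outer partition,
P(F) = 0.25·0.12784 + 0.4·0.04853 + 0.35·0.2195
      = 0.03196 + 0.019412 + 0.076825 = 0.128197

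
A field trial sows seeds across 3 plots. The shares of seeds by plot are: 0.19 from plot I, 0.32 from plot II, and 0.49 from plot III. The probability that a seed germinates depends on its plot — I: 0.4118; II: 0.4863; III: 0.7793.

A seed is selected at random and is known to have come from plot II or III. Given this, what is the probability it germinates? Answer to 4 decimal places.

Let S = {II, III}.
P(S) = 0.32 + 0.49 = 0.81.
P(G ∩ S) = 0.4863·0.32 + 0.7793·0.49 = 0.155616 + 0.381857 = 0.537473.
P(G | S) = 0.537473 / 0.81 = 0.663547…

P(G|S) ≈ 0.6635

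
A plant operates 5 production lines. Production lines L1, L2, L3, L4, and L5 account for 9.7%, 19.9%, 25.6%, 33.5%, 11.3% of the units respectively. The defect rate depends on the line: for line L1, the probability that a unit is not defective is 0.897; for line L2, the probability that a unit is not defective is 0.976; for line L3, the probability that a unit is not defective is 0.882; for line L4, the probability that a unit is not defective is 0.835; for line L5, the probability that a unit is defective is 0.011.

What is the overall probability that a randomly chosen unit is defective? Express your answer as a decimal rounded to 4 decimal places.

P(D|L1) = 1 − 0.897 = 0.103.
P(D|L2) = 1 − 0.976 = 0.024.
P(D|L3) = 1 − 0.882 = 0.118.
P(D|L4) = 1 − 0.835 = 0.165.
P(D) = P(D|L1)·P(L1) + P(D|L2)·P(L2) + P(D|L3)·P(L3) + P(D|L4)·P(L4) + P(D|L5)·P(L5)
      = 0.103·0.097 + 0.024·0.199 + 0.118·0.256 + 0.165·0.335 + 0.011·0.113
      = 0.009991 + 0.004776 + 0.030208 + 0.055275 + 0.001243 = 0.101493

0.1015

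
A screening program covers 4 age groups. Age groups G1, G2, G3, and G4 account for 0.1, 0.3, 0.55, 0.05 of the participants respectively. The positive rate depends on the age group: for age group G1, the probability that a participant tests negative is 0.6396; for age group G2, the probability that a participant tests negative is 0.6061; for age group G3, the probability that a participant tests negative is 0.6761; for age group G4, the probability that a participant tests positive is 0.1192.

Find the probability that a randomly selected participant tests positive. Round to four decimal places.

0.3383

P(T|G1) = 1 − 0.6396 = 0.3604.
P(T|G2) = 1 − 0.6061 = 0.3939.
P(T|G3) = 1 − 0.6761 = 0.3239.
P(T) = P(T|G1)·P(G1) + P(T|G2)·P(G2) + P(T|G3)·P(G3) + P(T|G4)·P(G4)
      = 0.3604·0.1 + 0.3939·0.3 + 0.3239·0.55 + 0.1192·0.05
      = 0.03604 + 0.11817 + 0.178145 + 0.00596 = 0.338315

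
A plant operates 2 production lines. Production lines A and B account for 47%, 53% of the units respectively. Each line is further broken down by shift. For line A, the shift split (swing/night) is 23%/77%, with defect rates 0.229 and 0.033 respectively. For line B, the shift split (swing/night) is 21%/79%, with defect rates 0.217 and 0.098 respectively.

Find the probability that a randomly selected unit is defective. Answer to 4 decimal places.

0.1019

P(D|A) = 0.23·0.229 + 0.77·0.033 = 0.05267 + 0.02541 = 0.07808
P(D|B) = 0.21·0.217 + 0.79·0.098 = 0.04557 + 0.07742 = 0.12299
By total probability over the outer partition,
P(D) = 0.47·0.07808 + 0.53·0.12299
      = 0.0366976 + 0.0651847 = 0.1018823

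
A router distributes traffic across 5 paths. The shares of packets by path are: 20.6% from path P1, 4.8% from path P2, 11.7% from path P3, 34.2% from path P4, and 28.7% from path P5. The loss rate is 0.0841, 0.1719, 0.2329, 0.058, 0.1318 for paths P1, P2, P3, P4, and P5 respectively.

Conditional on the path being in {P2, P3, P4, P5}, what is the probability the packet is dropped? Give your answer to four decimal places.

0.1173

Let S = {P2, P3, P4, P5}.
P(S) = 0.048 + 0.117 + 0.342 + 0.287 = 0.794.
P(L ∩ S) = 0.1719·0.048 + 0.2329·0.117 + 0.058·0.342 + 0.1318·0.287 = 0.0082512 + 0.0272493 + 0.019836 + 0.0378266 = 0.0931631.
P(L | S) = 0.0931631 / 0.794 = 0.117334…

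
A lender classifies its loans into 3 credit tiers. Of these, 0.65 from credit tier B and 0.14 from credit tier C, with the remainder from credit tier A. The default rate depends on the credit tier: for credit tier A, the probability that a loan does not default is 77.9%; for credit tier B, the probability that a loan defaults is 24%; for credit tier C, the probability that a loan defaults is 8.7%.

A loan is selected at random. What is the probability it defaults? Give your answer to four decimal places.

0.2146

P(A) = 1 − (0.65 + 0.14) = 0.21.
P(D|A) = 1 − 0.779 = 0.221.
By the law of total probability,
P(D) = P(D|A)·P(A) + P(D|B)·P(B) + P(D|C)·P(C)
      = 0.221·0.21 + 0.24·0.65 + 0.087·0.14
      = 0.04641 + 0.156 + 0.01218 = 0.21459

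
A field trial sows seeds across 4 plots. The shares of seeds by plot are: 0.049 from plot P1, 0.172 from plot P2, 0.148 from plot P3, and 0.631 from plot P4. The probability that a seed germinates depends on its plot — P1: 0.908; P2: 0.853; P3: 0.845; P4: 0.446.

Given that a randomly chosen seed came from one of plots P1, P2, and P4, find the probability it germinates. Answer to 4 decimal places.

Let S = {P1, P2, P4}.
P(S) = 0.049 + 0.172 + 0.631 = 0.852.
P(G ∩ S) = 0.908·0.049 + 0.853·0.172 + 0.446·0.631 = 0.044492 + 0.146716 + 0.281426 = 0.472634.
P(G | S) = 0.472634 / 0.852 = 0.554735…

P(G|S) ≈ 0.5547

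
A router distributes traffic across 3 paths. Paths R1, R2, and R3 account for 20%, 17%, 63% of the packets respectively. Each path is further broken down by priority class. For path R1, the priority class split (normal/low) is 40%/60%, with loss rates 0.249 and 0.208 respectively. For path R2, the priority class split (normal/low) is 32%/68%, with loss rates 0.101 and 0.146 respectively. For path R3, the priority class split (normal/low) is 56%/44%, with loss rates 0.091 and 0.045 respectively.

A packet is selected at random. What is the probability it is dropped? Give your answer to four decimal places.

0.1118

P(L|R1) = 0.4·0.249 + 0.6·0.208 = 0.0996 + 0.1248 = 0.2244
P(L|R2) = 0.32·0.101 + 0.68·0.146 = 0.03232 + 0.09928 = 0.1316
P(L|R3) = 0.56·0.091 + 0.44·0.045 = 0.05096 + 0.0198 = 0.07076
Then overall,
P(L) = 0.2·0.2244 + 0.17·0.1316 + 0.63·0.07076
      = 0.04488 + 0.022372 + 0.0445788 = 0.1118308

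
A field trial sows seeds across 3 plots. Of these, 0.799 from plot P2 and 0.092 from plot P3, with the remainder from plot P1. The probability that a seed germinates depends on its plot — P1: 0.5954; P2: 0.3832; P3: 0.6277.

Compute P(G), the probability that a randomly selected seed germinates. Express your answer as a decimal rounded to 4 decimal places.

0.4288

P(P1) = 1 − (0.799 + 0.092) = 0.109.
P(G) = P(G|P1)·P(P1) + P(G|P2)·P(P2) + P(G|P3)·P(P3)
      = 0.5954·0.109 + 0.3832·0.799 + 0.6277·0.092
      = 0.0648986 + 0.3061768 + 0.0577484 = 0.4288238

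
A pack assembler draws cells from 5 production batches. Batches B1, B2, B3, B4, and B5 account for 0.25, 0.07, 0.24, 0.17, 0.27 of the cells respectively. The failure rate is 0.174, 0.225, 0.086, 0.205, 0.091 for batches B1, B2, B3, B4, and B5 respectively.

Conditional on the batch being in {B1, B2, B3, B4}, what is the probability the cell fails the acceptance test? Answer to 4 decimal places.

Let S = {B1, B2, B3, B4}.
P(S) = 0.25 + 0.07 + 0.24 + 0.17 = 0.73.
P(F ∩ S) = 0.174·0.25 + 0.225·0.07 + 0.086·0.24 + 0.205·0.17 = 0.0435 + 0.01575 + 0.02064 + 0.03485 = 0.11474.
P(F | S) = 0.11474 / 0.73 = 0.157178…

P(F|S) ≈ 0.1572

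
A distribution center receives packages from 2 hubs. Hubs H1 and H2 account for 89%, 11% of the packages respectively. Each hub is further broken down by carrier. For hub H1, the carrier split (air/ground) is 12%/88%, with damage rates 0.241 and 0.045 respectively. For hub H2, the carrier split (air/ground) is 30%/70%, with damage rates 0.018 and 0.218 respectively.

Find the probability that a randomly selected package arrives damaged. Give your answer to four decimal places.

P(D|H1) = 0.12·0.241 + 0.88·0.045 = 0.02892 + 0.0396 = 0.06852
P(D|H2) = 0.3·0.018 + 0.7·0.218 = 0.0054 + 0.1526 = 0.158
Then overall,
P(D) = 0.89·0.06852 + 0.11·0.158
      = 0.0609828 + 0.01738 = 0.0783628

0.0784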